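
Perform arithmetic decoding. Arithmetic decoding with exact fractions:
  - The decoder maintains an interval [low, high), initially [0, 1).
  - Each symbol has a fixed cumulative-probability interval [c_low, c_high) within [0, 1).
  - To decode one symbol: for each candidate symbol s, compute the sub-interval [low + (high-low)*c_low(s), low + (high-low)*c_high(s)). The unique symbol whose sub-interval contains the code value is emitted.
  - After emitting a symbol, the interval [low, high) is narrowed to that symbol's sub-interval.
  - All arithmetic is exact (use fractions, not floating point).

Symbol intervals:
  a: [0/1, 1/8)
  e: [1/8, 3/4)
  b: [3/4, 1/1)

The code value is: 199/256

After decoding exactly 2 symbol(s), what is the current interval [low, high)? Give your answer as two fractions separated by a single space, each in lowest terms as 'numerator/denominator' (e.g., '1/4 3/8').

Answer: 3/4 25/32

Derivation:
Step 1: interval [0/1, 1/1), width = 1/1 - 0/1 = 1/1
  'a': [0/1 + 1/1*0/1, 0/1 + 1/1*1/8) = [0/1, 1/8)
  'e': [0/1 + 1/1*1/8, 0/1 + 1/1*3/4) = [1/8, 3/4)
  'b': [0/1 + 1/1*3/4, 0/1 + 1/1*1/1) = [3/4, 1/1) <- contains code 199/256
  emit 'b', narrow to [3/4, 1/1)
Step 2: interval [3/4, 1/1), width = 1/1 - 3/4 = 1/4
  'a': [3/4 + 1/4*0/1, 3/4 + 1/4*1/8) = [3/4, 25/32) <- contains code 199/256
  'e': [3/4 + 1/4*1/8, 3/4 + 1/4*3/4) = [25/32, 15/16)
  'b': [3/4 + 1/4*3/4, 3/4 + 1/4*1/1) = [15/16, 1/1)
  emit 'a', narrow to [3/4, 25/32)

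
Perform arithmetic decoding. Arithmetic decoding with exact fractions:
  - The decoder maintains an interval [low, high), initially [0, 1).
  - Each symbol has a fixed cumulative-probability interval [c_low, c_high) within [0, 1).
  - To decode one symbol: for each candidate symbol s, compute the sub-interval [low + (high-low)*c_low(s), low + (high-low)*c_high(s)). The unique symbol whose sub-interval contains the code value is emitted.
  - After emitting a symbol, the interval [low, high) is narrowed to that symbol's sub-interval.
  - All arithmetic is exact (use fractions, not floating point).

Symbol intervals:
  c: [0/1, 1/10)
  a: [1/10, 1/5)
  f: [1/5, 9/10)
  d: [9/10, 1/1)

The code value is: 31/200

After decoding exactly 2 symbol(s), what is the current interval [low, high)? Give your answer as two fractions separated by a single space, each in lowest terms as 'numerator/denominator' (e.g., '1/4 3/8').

Step 1: interval [0/1, 1/1), width = 1/1 - 0/1 = 1/1
  'c': [0/1 + 1/1*0/1, 0/1 + 1/1*1/10) = [0/1, 1/10)
  'a': [0/1 + 1/1*1/10, 0/1 + 1/1*1/5) = [1/10, 1/5) <- contains code 31/200
  'f': [0/1 + 1/1*1/5, 0/1 + 1/1*9/10) = [1/5, 9/10)
  'd': [0/1 + 1/1*9/10, 0/1 + 1/1*1/1) = [9/10, 1/1)
  emit 'a', narrow to [1/10, 1/5)
Step 2: interval [1/10, 1/5), width = 1/5 - 1/10 = 1/10
  'c': [1/10 + 1/10*0/1, 1/10 + 1/10*1/10) = [1/10, 11/100)
  'a': [1/10 + 1/10*1/10, 1/10 + 1/10*1/5) = [11/100, 3/25)
  'f': [1/10 + 1/10*1/5, 1/10 + 1/10*9/10) = [3/25, 19/100) <- contains code 31/200
  'd': [1/10 + 1/10*9/10, 1/10 + 1/10*1/1) = [19/100, 1/5)
  emit 'f', narrow to [3/25, 19/100)

Answer: 3/25 19/100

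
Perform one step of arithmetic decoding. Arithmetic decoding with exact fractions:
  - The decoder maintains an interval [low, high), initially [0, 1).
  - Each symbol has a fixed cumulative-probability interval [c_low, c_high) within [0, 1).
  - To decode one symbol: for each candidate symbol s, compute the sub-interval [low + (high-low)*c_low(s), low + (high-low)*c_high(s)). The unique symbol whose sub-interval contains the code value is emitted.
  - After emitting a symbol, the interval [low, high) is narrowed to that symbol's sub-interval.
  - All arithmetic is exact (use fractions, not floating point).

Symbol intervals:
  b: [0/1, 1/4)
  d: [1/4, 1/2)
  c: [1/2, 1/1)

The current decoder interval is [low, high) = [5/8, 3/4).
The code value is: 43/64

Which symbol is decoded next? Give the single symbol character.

Answer: d

Derivation:
Interval width = high − low = 3/4 − 5/8 = 1/8
Scaled code = (code − low) / width = (43/64 − 5/8) / 1/8 = 3/8
  b: [0/1, 1/4) 
  d: [1/4, 1/2) ← scaled code falls here ✓
  c: [1/2, 1/1) 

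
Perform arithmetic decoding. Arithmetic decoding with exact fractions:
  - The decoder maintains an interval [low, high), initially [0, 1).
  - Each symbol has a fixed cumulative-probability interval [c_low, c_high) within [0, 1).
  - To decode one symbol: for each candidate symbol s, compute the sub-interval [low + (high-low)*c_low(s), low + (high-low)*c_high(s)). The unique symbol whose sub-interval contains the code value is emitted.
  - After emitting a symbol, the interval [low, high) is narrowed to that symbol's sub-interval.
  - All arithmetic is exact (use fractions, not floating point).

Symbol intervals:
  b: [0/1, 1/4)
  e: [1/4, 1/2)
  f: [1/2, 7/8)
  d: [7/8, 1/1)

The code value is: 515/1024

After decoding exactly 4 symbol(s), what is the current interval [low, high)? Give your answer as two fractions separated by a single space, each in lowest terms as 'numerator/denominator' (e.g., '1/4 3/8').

Answer: 1/2 259/512

Derivation:
Step 1: interval [0/1, 1/1), width = 1/1 - 0/1 = 1/1
  'b': [0/1 + 1/1*0/1, 0/1 + 1/1*1/4) = [0/1, 1/4)
  'e': [0/1 + 1/1*1/4, 0/1 + 1/1*1/2) = [1/4, 1/2)
  'f': [0/1 + 1/1*1/2, 0/1 + 1/1*7/8) = [1/2, 7/8) <- contains code 515/1024
  'd': [0/1 + 1/1*7/8, 0/1 + 1/1*1/1) = [7/8, 1/1)
  emit 'f', narrow to [1/2, 7/8)
Step 2: interval [1/2, 7/8), width = 7/8 - 1/2 = 3/8
  'b': [1/2 + 3/8*0/1, 1/2 + 3/8*1/4) = [1/2, 19/32) <- contains code 515/1024
  'e': [1/2 + 3/8*1/4, 1/2 + 3/8*1/2) = [19/32, 11/16)
  'f': [1/2 + 3/8*1/2, 1/2 + 3/8*7/8) = [11/16, 53/64)
  'd': [1/2 + 3/8*7/8, 1/2 + 3/8*1/1) = [53/64, 7/8)
  emit 'b', narrow to [1/2, 19/32)
Step 3: interval [1/2, 19/32), width = 19/32 - 1/2 = 3/32
  'b': [1/2 + 3/32*0/1, 1/2 + 3/32*1/4) = [1/2, 67/128) <- contains code 515/1024
  'e': [1/2 + 3/32*1/4, 1/2 + 3/32*1/2) = [67/128, 35/64)
  'f': [1/2 + 3/32*1/2, 1/2 + 3/32*7/8) = [35/64, 149/256)
  'd': [1/2 + 3/32*7/8, 1/2 + 3/32*1/1) = [149/256, 19/32)
  emit 'b', narrow to [1/2, 67/128)
Step 4: interval [1/2, 67/128), width = 67/128 - 1/2 = 3/128
  'b': [1/2 + 3/128*0/1, 1/2 + 3/128*1/4) = [1/2, 259/512) <- contains code 515/1024
  'e': [1/2 + 3/128*1/4, 1/2 + 3/128*1/2) = [259/512, 131/256)
  'f': [1/2 + 3/128*1/2, 1/2 + 3/128*7/8) = [131/256, 533/1024)
  'd': [1/2 + 3/128*7/8, 1/2 + 3/128*1/1) = [533/1024, 67/128)
  emit 'b', narrow to [1/2, 259/512)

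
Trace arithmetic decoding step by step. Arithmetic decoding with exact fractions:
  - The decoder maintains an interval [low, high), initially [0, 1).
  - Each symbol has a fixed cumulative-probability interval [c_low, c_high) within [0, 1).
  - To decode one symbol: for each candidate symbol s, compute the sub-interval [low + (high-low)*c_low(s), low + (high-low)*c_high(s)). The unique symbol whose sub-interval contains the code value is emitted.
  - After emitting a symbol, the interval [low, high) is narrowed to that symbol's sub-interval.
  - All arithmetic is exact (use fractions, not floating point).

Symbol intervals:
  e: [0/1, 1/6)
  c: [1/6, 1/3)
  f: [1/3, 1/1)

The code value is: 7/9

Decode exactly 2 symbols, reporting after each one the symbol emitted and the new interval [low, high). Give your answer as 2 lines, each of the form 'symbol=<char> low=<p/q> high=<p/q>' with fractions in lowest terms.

Step 1: interval [0/1, 1/1), width = 1/1 - 0/1 = 1/1
  'e': [0/1 + 1/1*0/1, 0/1 + 1/1*1/6) = [0/1, 1/6)
  'c': [0/1 + 1/1*1/6, 0/1 + 1/1*1/3) = [1/6, 1/3)
  'f': [0/1 + 1/1*1/3, 0/1 + 1/1*1/1) = [1/3, 1/1) <- contains code 7/9
  emit 'f', narrow to [1/3, 1/1)
Step 2: interval [1/3, 1/1), width = 1/1 - 1/3 = 2/3
  'e': [1/3 + 2/3*0/1, 1/3 + 2/3*1/6) = [1/3, 4/9)
  'c': [1/3 + 2/3*1/6, 1/3 + 2/3*1/3) = [4/9, 5/9)
  'f': [1/3 + 2/3*1/3, 1/3 + 2/3*1/1) = [5/9, 1/1) <- contains code 7/9
  emit 'f', narrow to [5/9, 1/1)

Answer: symbol=f low=1/3 high=1/1
symbol=f low=5/9 high=1/1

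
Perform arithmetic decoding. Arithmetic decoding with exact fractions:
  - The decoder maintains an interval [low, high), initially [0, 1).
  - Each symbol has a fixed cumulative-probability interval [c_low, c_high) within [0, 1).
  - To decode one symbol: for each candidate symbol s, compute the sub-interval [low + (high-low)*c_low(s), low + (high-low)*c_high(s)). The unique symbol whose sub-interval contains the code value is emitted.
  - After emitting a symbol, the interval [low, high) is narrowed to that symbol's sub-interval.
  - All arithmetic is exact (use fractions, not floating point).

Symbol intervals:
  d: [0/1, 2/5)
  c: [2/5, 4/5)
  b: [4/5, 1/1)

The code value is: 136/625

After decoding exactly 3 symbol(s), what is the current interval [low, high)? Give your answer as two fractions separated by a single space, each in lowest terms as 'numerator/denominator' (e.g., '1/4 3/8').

Answer: 4/25 28/125

Derivation:
Step 1: interval [0/1, 1/1), width = 1/1 - 0/1 = 1/1
  'd': [0/1 + 1/1*0/1, 0/1 + 1/1*2/5) = [0/1, 2/5) <- contains code 136/625
  'c': [0/1 + 1/1*2/5, 0/1 + 1/1*4/5) = [2/5, 4/5)
  'b': [0/1 + 1/1*4/5, 0/1 + 1/1*1/1) = [4/5, 1/1)
  emit 'd', narrow to [0/1, 2/5)
Step 2: interval [0/1, 2/5), width = 2/5 - 0/1 = 2/5
  'd': [0/1 + 2/5*0/1, 0/1 + 2/5*2/5) = [0/1, 4/25)
  'c': [0/1 + 2/5*2/5, 0/1 + 2/5*4/5) = [4/25, 8/25) <- contains code 136/625
  'b': [0/1 + 2/5*4/5, 0/1 + 2/5*1/1) = [8/25, 2/5)
  emit 'c', narrow to [4/25, 8/25)
Step 3: interval [4/25, 8/25), width = 8/25 - 4/25 = 4/25
  'd': [4/25 + 4/25*0/1, 4/25 + 4/25*2/5) = [4/25, 28/125) <- contains code 136/625
  'c': [4/25 + 4/25*2/5, 4/25 + 4/25*4/5) = [28/125, 36/125)
  'b': [4/25 + 4/25*4/5, 4/25 + 4/25*1/1) = [36/125, 8/25)
  emit 'd', narrow to [4/25, 28/125)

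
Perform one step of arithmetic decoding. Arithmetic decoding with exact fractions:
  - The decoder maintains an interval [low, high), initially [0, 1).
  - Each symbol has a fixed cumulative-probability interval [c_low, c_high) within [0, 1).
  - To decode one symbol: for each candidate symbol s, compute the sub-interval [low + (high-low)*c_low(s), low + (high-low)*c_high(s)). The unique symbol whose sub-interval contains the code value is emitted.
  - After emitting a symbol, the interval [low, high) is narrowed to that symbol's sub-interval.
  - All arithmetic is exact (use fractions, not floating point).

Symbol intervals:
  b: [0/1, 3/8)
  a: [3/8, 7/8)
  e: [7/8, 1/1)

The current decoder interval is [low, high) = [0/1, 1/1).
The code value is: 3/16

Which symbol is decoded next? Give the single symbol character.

Answer: b

Derivation:
Interval width = high − low = 1/1 − 0/1 = 1/1
Scaled code = (code − low) / width = (3/16 − 0/1) / 1/1 = 3/16
  b: [0/1, 3/8) ← scaled code falls here ✓
  a: [3/8, 7/8) 
  e: [7/8, 1/1) 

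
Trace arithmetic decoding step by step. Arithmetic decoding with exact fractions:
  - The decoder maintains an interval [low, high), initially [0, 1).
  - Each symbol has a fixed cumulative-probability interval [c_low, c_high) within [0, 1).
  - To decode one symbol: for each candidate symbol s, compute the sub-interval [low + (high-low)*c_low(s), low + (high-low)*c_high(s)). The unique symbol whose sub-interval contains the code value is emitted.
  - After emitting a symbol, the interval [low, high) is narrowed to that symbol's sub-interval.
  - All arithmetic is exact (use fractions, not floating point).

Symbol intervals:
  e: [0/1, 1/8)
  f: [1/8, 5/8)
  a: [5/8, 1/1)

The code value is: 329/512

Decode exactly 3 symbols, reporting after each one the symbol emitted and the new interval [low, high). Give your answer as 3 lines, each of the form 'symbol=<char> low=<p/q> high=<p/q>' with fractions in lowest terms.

Answer: symbol=a low=5/8 high=1/1
symbol=e low=5/8 high=43/64
symbol=f low=323/512 high=335/512

Derivation:
Step 1: interval [0/1, 1/1), width = 1/1 - 0/1 = 1/1
  'e': [0/1 + 1/1*0/1, 0/1 + 1/1*1/8) = [0/1, 1/8)
  'f': [0/1 + 1/1*1/8, 0/1 + 1/1*5/8) = [1/8, 5/8)
  'a': [0/1 + 1/1*5/8, 0/1 + 1/1*1/1) = [5/8, 1/1) <- contains code 329/512
  emit 'a', narrow to [5/8, 1/1)
Step 2: interval [5/8, 1/1), width = 1/1 - 5/8 = 3/8
  'e': [5/8 + 3/8*0/1, 5/8 + 3/8*1/8) = [5/8, 43/64) <- contains code 329/512
  'f': [5/8 + 3/8*1/8, 5/8 + 3/8*5/8) = [43/64, 55/64)
  'a': [5/8 + 3/8*5/8, 5/8 + 3/8*1/1) = [55/64, 1/1)
  emit 'e', narrow to [5/8, 43/64)
Step 3: interval [5/8, 43/64), width = 43/64 - 5/8 = 3/64
  'e': [5/8 + 3/64*0/1, 5/8 + 3/64*1/8) = [5/8, 323/512)
  'f': [5/8 + 3/64*1/8, 5/8 + 3/64*5/8) = [323/512, 335/512) <- contains code 329/512
  'a': [5/8 + 3/64*5/8, 5/8 + 3/64*1/1) = [335/512, 43/64)
  emit 'f', narrow to [323/512, 335/512)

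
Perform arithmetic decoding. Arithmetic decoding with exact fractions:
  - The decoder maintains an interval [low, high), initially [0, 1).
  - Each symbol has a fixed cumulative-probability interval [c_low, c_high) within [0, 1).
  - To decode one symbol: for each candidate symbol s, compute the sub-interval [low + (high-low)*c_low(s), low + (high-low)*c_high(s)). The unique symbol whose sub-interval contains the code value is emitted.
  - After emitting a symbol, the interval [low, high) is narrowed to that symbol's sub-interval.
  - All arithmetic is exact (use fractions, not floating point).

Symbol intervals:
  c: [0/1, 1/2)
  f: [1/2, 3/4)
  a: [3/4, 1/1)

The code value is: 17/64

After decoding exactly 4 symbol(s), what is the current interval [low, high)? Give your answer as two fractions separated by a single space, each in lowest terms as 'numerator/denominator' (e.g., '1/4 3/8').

Answer: 1/4 9/32

Derivation:
Step 1: interval [0/1, 1/1), width = 1/1 - 0/1 = 1/1
  'c': [0/1 + 1/1*0/1, 0/1 + 1/1*1/2) = [0/1, 1/2) <- contains code 17/64
  'f': [0/1 + 1/1*1/2, 0/1 + 1/1*3/4) = [1/2, 3/4)
  'a': [0/1 + 1/1*3/4, 0/1 + 1/1*1/1) = [3/4, 1/1)
  emit 'c', narrow to [0/1, 1/2)
Step 2: interval [0/1, 1/2), width = 1/2 - 0/1 = 1/2
  'c': [0/1 + 1/2*0/1, 0/1 + 1/2*1/2) = [0/1, 1/4)
  'f': [0/1 + 1/2*1/2, 0/1 + 1/2*3/4) = [1/4, 3/8) <- contains code 17/64
  'a': [0/1 + 1/2*3/4, 0/1 + 1/2*1/1) = [3/8, 1/2)
  emit 'f', narrow to [1/4, 3/8)
Step 3: interval [1/4, 3/8), width = 3/8 - 1/4 = 1/8
  'c': [1/4 + 1/8*0/1, 1/4 + 1/8*1/2) = [1/4, 5/16) <- contains code 17/64
  'f': [1/4 + 1/8*1/2, 1/4 + 1/8*3/4) = [5/16, 11/32)
  'a': [1/4 + 1/8*3/4, 1/4 + 1/8*1/1) = [11/32, 3/8)
  emit 'c', narrow to [1/4, 5/16)
Step 4: interval [1/4, 5/16), width = 5/16 - 1/4 = 1/16
  'c': [1/4 + 1/16*0/1, 1/4 + 1/16*1/2) = [1/4, 9/32) <- contains code 17/64
  'f': [1/4 + 1/16*1/2, 1/4 + 1/16*3/4) = [9/32, 19/64)
  'a': [1/4 + 1/16*3/4, 1/4 + 1/16*1/1) = [19/64, 5/16)
  emit 'c', narrow to [1/4, 9/32)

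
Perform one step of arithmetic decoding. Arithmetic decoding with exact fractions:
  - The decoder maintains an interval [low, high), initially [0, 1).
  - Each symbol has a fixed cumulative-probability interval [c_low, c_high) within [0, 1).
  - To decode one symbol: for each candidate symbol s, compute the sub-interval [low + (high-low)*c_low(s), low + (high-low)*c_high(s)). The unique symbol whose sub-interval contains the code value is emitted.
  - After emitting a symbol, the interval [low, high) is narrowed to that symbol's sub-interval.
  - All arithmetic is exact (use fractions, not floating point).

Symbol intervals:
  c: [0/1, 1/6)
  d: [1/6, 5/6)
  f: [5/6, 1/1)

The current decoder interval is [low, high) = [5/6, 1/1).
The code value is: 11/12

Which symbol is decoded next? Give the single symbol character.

Interval width = high − low = 1/1 − 5/6 = 1/6
Scaled code = (code − low) / width = (11/12 − 5/6) / 1/6 = 1/2
  c: [0/1, 1/6) 
  d: [1/6, 5/6) ← scaled code falls here ✓
  f: [5/6, 1/1) 

Answer: d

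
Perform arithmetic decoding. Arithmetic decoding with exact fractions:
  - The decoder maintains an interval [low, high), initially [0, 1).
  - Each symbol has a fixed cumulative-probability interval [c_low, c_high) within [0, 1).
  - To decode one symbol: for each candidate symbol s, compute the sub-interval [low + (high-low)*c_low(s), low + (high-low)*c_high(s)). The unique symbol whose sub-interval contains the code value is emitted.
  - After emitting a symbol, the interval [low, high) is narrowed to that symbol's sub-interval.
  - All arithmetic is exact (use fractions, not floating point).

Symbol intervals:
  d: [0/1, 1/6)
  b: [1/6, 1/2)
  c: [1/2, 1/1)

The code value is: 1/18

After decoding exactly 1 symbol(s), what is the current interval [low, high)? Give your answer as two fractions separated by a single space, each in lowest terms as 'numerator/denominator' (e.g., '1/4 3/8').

Step 1: interval [0/1, 1/1), width = 1/1 - 0/1 = 1/1
  'd': [0/1 + 1/1*0/1, 0/1 + 1/1*1/6) = [0/1, 1/6) <- contains code 1/18
  'b': [0/1 + 1/1*1/6, 0/1 + 1/1*1/2) = [1/6, 1/2)
  'c': [0/1 + 1/1*1/2, 0/1 + 1/1*1/1) = [1/2, 1/1)
  emit 'd', narrow to [0/1, 1/6)

Answer: 0/1 1/6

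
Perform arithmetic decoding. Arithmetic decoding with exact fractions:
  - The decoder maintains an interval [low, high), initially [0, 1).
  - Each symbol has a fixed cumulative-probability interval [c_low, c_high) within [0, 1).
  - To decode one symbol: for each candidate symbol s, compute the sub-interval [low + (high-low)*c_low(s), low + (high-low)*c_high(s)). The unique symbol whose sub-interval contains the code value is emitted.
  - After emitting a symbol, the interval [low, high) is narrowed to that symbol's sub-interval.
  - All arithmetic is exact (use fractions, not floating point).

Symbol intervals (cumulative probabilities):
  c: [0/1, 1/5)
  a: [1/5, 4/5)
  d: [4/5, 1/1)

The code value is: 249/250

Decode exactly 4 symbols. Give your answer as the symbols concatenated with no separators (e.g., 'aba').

Answer: ddda

Derivation:
Step 1: interval [0/1, 1/1), width = 1/1 - 0/1 = 1/1
  'c': [0/1 + 1/1*0/1, 0/1 + 1/1*1/5) = [0/1, 1/5)
  'a': [0/1 + 1/1*1/5, 0/1 + 1/1*4/5) = [1/5, 4/5)
  'd': [0/1 + 1/1*4/5, 0/1 + 1/1*1/1) = [4/5, 1/1) <- contains code 249/250
  emit 'd', narrow to [4/5, 1/1)
Step 2: interval [4/5, 1/1), width = 1/1 - 4/5 = 1/5
  'c': [4/5 + 1/5*0/1, 4/5 + 1/5*1/5) = [4/5, 21/25)
  'a': [4/5 + 1/5*1/5, 4/5 + 1/5*4/5) = [21/25, 24/25)
  'd': [4/5 + 1/5*4/5, 4/5 + 1/5*1/1) = [24/25, 1/1) <- contains code 249/250
  emit 'd', narrow to [24/25, 1/1)
Step 3: interval [24/25, 1/1), width = 1/1 - 24/25 = 1/25
  'c': [24/25 + 1/25*0/1, 24/25 + 1/25*1/5) = [24/25, 121/125)
  'a': [24/25 + 1/25*1/5, 24/25 + 1/25*4/5) = [121/125, 124/125)
  'd': [24/25 + 1/25*4/5, 24/25 + 1/25*1/1) = [124/125, 1/1) <- contains code 249/250
  emit 'd', narrow to [124/125, 1/1)
Step 4: interval [124/125, 1/1), width = 1/1 - 124/125 = 1/125
  'c': [124/125 + 1/125*0/1, 124/125 + 1/125*1/5) = [124/125, 621/625)
  'a': [124/125 + 1/125*1/5, 124/125 + 1/125*4/5) = [621/625, 624/625) <- contains code 249/250
  'd': [124/125 + 1/125*4/5, 124/125 + 1/125*1/1) = [624/625, 1/1)
  emit 'a', narrow to [621/625, 624/625)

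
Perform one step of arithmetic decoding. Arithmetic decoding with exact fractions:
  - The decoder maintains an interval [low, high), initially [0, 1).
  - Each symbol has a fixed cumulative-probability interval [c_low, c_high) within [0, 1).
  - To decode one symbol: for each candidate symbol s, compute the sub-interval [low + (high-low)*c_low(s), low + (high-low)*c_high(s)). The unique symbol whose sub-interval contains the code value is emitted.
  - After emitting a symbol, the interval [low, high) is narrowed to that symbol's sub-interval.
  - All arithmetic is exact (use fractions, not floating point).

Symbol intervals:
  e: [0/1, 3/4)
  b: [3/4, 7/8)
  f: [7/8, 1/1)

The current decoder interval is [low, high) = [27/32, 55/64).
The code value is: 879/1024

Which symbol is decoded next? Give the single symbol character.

Interval width = high − low = 55/64 − 27/32 = 1/64
Scaled code = (code − low) / width = (879/1024 − 27/32) / 1/64 = 15/16
  e: [0/1, 3/4) 
  b: [3/4, 7/8) 
  f: [7/8, 1/1) ← scaled code falls here ✓

Answer: f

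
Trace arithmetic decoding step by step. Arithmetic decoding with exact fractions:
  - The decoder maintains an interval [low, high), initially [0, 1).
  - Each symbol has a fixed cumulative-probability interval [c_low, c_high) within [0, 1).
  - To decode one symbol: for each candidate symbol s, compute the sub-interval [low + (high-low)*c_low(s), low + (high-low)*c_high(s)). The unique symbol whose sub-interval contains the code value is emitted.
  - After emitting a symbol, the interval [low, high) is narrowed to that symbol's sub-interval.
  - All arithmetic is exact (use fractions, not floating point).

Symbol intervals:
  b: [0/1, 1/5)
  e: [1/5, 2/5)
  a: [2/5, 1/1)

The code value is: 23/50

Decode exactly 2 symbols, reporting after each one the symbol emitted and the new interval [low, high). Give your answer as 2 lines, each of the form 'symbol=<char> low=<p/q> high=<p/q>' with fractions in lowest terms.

Answer: symbol=a low=2/5 high=1/1
symbol=b low=2/5 high=13/25

Derivation:
Step 1: interval [0/1, 1/1), width = 1/1 - 0/1 = 1/1
  'b': [0/1 + 1/1*0/1, 0/1 + 1/1*1/5) = [0/1, 1/5)
  'e': [0/1 + 1/1*1/5, 0/1 + 1/1*2/5) = [1/5, 2/5)
  'a': [0/1 + 1/1*2/5, 0/1 + 1/1*1/1) = [2/5, 1/1) <- contains code 23/50
  emit 'a', narrow to [2/5, 1/1)
Step 2: interval [2/5, 1/1), width = 1/1 - 2/5 = 3/5
  'b': [2/5 + 3/5*0/1, 2/5 + 3/5*1/5) = [2/5, 13/25) <- contains code 23/50
  'e': [2/5 + 3/5*1/5, 2/5 + 3/5*2/5) = [13/25, 16/25)
  'a': [2/5 + 3/5*2/5, 2/5 + 3/5*1/1) = [16/25, 1/1)
  emit 'b', narrow to [2/5, 13/25)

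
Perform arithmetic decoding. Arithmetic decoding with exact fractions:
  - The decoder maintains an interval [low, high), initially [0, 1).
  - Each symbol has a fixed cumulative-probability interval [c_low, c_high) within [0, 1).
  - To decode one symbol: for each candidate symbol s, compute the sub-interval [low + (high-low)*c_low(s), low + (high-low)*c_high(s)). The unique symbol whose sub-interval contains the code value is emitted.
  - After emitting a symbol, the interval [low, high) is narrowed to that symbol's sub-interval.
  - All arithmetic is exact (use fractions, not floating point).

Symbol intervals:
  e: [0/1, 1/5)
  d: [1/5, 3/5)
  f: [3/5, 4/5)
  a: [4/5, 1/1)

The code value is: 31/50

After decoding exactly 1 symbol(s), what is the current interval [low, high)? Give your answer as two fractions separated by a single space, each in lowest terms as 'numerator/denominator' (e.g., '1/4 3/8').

Step 1: interval [0/1, 1/1), width = 1/1 - 0/1 = 1/1
  'e': [0/1 + 1/1*0/1, 0/1 + 1/1*1/5) = [0/1, 1/5)
  'd': [0/1 + 1/1*1/5, 0/1 + 1/1*3/5) = [1/5, 3/5)
  'f': [0/1 + 1/1*3/5, 0/1 + 1/1*4/5) = [3/5, 4/5) <- contains code 31/50
  'a': [0/1 + 1/1*4/5, 0/1 + 1/1*1/1) = [4/5, 1/1)
  emit 'f', narrow to [3/5, 4/5)

Answer: 3/5 4/5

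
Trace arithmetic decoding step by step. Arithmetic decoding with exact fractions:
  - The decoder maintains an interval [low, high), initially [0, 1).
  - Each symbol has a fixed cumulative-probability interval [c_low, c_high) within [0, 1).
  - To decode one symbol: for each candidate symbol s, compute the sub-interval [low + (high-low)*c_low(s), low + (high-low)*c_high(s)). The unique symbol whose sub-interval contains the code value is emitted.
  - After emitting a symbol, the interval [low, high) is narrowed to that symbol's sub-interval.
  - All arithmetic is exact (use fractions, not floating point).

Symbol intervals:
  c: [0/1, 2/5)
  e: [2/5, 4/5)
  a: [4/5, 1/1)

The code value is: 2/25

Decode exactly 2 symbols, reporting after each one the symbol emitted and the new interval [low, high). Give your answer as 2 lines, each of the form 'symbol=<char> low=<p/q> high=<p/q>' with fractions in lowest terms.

Answer: symbol=c low=0/1 high=2/5
symbol=c low=0/1 high=4/25

Derivation:
Step 1: interval [0/1, 1/1), width = 1/1 - 0/1 = 1/1
  'c': [0/1 + 1/1*0/1, 0/1 + 1/1*2/5) = [0/1, 2/5) <- contains code 2/25
  'e': [0/1 + 1/1*2/5, 0/1 + 1/1*4/5) = [2/5, 4/5)
  'a': [0/1 + 1/1*4/5, 0/1 + 1/1*1/1) = [4/5, 1/1)
  emit 'c', narrow to [0/1, 2/5)
Step 2: interval [0/1, 2/5), width = 2/5 - 0/1 = 2/5
  'c': [0/1 + 2/5*0/1, 0/1 + 2/5*2/5) = [0/1, 4/25) <- contains code 2/25
  'e': [0/1 + 2/5*2/5, 0/1 + 2/5*4/5) = [4/25, 8/25)
  'a': [0/1 + 2/5*4/5, 0/1 + 2/5*1/1) = [8/25, 2/5)
  emit 'c', narrow to [0/1, 4/25)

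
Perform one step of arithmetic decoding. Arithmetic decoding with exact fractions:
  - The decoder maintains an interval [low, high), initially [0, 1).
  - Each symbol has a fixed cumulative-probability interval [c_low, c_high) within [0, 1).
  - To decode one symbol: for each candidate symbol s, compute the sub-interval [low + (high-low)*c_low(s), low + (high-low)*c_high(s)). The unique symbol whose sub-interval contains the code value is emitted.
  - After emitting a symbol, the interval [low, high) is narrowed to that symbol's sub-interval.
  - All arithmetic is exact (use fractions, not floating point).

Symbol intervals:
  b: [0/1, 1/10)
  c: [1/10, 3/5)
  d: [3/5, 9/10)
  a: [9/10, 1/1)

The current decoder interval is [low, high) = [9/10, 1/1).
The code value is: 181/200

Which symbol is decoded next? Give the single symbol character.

Interval width = high − low = 1/1 − 9/10 = 1/10
Scaled code = (code − low) / width = (181/200 − 9/10) / 1/10 = 1/20
  b: [0/1, 1/10) ← scaled code falls here ✓
  c: [1/10, 3/5) 
  d: [3/5, 9/10) 
  a: [9/10, 1/1) 

Answer: b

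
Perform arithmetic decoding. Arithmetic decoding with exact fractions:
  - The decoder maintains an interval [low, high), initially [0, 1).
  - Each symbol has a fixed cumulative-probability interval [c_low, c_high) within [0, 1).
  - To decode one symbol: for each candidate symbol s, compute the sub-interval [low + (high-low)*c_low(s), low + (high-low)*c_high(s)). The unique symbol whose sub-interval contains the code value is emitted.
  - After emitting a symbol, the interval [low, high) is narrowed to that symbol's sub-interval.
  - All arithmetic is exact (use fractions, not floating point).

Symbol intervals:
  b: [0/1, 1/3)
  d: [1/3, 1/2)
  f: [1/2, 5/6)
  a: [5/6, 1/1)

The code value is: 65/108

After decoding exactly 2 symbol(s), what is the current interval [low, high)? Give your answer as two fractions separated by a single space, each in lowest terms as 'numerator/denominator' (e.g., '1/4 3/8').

Answer: 1/2 11/18

Derivation:
Step 1: interval [0/1, 1/1), width = 1/1 - 0/1 = 1/1
  'b': [0/1 + 1/1*0/1, 0/1 + 1/1*1/3) = [0/1, 1/3)
  'd': [0/1 + 1/1*1/3, 0/1 + 1/1*1/2) = [1/3, 1/2)
  'f': [0/1 + 1/1*1/2, 0/1 + 1/1*5/6) = [1/2, 5/6) <- contains code 65/108
  'a': [0/1 + 1/1*5/6, 0/1 + 1/1*1/1) = [5/6, 1/1)
  emit 'f', narrow to [1/2, 5/6)
Step 2: interval [1/2, 5/6), width = 5/6 - 1/2 = 1/3
  'b': [1/2 + 1/3*0/1, 1/2 + 1/3*1/3) = [1/2, 11/18) <- contains code 65/108
  'd': [1/2 + 1/3*1/3, 1/2 + 1/3*1/2) = [11/18, 2/3)
  'f': [1/2 + 1/3*1/2, 1/2 + 1/3*5/6) = [2/3, 7/9)
  'a': [1/2 + 1/3*5/6, 1/2 + 1/3*1/1) = [7/9, 5/6)
  emit 'b', narrow to [1/2, 11/18)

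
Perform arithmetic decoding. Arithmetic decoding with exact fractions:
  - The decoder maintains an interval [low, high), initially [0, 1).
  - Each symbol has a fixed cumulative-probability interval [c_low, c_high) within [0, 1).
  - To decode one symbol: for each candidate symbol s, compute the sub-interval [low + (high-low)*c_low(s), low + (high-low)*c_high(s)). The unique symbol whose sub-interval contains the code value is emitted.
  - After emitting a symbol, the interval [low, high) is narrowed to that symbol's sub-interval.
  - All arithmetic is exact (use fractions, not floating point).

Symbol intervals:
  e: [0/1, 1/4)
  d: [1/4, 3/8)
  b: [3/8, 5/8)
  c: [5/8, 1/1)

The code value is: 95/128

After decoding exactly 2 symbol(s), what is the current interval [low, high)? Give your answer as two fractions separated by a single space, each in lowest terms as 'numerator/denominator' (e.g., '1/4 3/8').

Answer: 23/32 49/64

Derivation:
Step 1: interval [0/1, 1/1), width = 1/1 - 0/1 = 1/1
  'e': [0/1 + 1/1*0/1, 0/1 + 1/1*1/4) = [0/1, 1/4)
  'd': [0/1 + 1/1*1/4, 0/1 + 1/1*3/8) = [1/4, 3/8)
  'b': [0/1 + 1/1*3/8, 0/1 + 1/1*5/8) = [3/8, 5/8)
  'c': [0/1 + 1/1*5/8, 0/1 + 1/1*1/1) = [5/8, 1/1) <- contains code 95/128
  emit 'c', narrow to [5/8, 1/1)
Step 2: interval [5/8, 1/1), width = 1/1 - 5/8 = 3/8
  'e': [5/8 + 3/8*0/1, 5/8 + 3/8*1/4) = [5/8, 23/32)
  'd': [5/8 + 3/8*1/4, 5/8 + 3/8*3/8) = [23/32, 49/64) <- contains code 95/128
  'b': [5/8 + 3/8*3/8, 5/8 + 3/8*5/8) = [49/64, 55/64)
  'c': [5/8 + 3/8*5/8, 5/8 + 3/8*1/1) = [55/64, 1/1)
  emit 'd', narrow to [23/32, 49/64)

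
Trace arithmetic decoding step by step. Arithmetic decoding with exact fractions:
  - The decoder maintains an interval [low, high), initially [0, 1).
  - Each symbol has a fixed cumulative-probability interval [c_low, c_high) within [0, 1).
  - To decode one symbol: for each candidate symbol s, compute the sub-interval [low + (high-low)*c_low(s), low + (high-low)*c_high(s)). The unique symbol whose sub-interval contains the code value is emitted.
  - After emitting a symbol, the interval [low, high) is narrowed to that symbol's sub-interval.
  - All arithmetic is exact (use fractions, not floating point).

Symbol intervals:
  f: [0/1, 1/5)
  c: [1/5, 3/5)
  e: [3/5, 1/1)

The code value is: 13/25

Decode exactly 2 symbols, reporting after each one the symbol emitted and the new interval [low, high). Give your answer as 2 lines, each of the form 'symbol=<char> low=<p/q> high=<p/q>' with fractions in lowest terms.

Answer: symbol=c low=1/5 high=3/5
symbol=e low=11/25 high=3/5

Derivation:
Step 1: interval [0/1, 1/1), width = 1/1 - 0/1 = 1/1
  'f': [0/1 + 1/1*0/1, 0/1 + 1/1*1/5) = [0/1, 1/5)
  'c': [0/1 + 1/1*1/5, 0/1 + 1/1*3/5) = [1/5, 3/5) <- contains code 13/25
  'e': [0/1 + 1/1*3/5, 0/1 + 1/1*1/1) = [3/5, 1/1)
  emit 'c', narrow to [1/5, 3/5)
Step 2: interval [1/5, 3/5), width = 3/5 - 1/5 = 2/5
  'f': [1/5 + 2/5*0/1, 1/5 + 2/5*1/5) = [1/5, 7/25)
  'c': [1/5 + 2/5*1/5, 1/5 + 2/5*3/5) = [7/25, 11/25)
  'e': [1/5 + 2/5*3/5, 1/5 + 2/5*1/1) = [11/25, 3/5) <- contains code 13/25
  emit 'e', narrow to [11/25, 3/5)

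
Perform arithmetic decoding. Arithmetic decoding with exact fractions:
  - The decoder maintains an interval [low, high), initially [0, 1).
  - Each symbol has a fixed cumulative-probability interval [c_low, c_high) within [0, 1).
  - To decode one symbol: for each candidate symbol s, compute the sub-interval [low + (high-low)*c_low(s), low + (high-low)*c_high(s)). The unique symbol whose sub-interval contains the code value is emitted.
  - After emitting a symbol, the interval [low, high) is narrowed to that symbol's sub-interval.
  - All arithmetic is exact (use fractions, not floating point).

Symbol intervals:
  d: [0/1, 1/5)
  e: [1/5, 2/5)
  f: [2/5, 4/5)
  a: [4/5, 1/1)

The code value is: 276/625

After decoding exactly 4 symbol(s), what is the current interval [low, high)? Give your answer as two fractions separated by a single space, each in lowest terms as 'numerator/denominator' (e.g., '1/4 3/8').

Step 1: interval [0/1, 1/1), width = 1/1 - 0/1 = 1/1
  'd': [0/1 + 1/1*0/1, 0/1 + 1/1*1/5) = [0/1, 1/5)
  'e': [0/1 + 1/1*1/5, 0/1 + 1/1*2/5) = [1/5, 2/5)
  'f': [0/1 + 1/1*2/5, 0/1 + 1/1*4/5) = [2/5, 4/5) <- contains code 276/625
  'a': [0/1 + 1/1*4/5, 0/1 + 1/1*1/1) = [4/5, 1/1)
  emit 'f', narrow to [2/5, 4/5)
Step 2: interval [2/5, 4/5), width = 4/5 - 2/5 = 2/5
  'd': [2/5 + 2/5*0/1, 2/5 + 2/5*1/5) = [2/5, 12/25) <- contains code 276/625
  'e': [2/5 + 2/5*1/5, 2/5 + 2/5*2/5) = [12/25, 14/25)
  'f': [2/5 + 2/5*2/5, 2/5 + 2/5*4/5) = [14/25, 18/25)
  'a': [2/5 + 2/5*4/5, 2/5 + 2/5*1/1) = [18/25, 4/5)
  emit 'd', narrow to [2/5, 12/25)
Step 3: interval [2/5, 12/25), width = 12/25 - 2/5 = 2/25
  'd': [2/5 + 2/25*0/1, 2/5 + 2/25*1/5) = [2/5, 52/125)
  'e': [2/5 + 2/25*1/5, 2/5 + 2/25*2/5) = [52/125, 54/125)
  'f': [2/5 + 2/25*2/5, 2/5 + 2/25*4/5) = [54/125, 58/125) <- contains code 276/625
  'a': [2/5 + 2/25*4/5, 2/5 + 2/25*1/1) = [58/125, 12/25)
  emit 'f', narrow to [54/125, 58/125)
Step 4: interval [54/125, 58/125), width = 58/125 - 54/125 = 4/125
  'd': [54/125 + 4/125*0/1, 54/125 + 4/125*1/5) = [54/125, 274/625)
  'e': [54/125 + 4/125*1/5, 54/125 + 4/125*2/5) = [274/625, 278/625) <- contains code 276/625
  'f': [54/125 + 4/125*2/5, 54/125 + 4/125*4/5) = [278/625, 286/625)
  'a': [54/125 + 4/125*4/5, 54/125 + 4/125*1/1) = [286/625, 58/125)
  emit 'e', narrow to [274/625, 278/625)

Answer: 274/625 278/625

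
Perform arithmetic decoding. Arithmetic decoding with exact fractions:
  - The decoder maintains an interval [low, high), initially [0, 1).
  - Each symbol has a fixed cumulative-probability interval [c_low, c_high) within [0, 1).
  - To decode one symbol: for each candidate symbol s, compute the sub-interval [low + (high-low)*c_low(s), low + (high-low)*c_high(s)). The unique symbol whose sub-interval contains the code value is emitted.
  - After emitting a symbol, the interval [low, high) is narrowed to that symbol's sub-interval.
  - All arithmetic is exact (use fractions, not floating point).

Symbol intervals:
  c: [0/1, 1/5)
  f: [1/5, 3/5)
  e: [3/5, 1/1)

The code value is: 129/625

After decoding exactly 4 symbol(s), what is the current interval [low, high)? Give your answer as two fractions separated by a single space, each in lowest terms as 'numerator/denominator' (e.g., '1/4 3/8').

Step 1: interval [0/1, 1/1), width = 1/1 - 0/1 = 1/1
  'c': [0/1 + 1/1*0/1, 0/1 + 1/1*1/5) = [0/1, 1/5)
  'f': [0/1 + 1/1*1/5, 0/1 + 1/1*3/5) = [1/5, 3/5) <- contains code 129/625
  'e': [0/1 + 1/1*3/5, 0/1 + 1/1*1/1) = [3/5, 1/1)
  emit 'f', narrow to [1/5, 3/5)
Step 2: interval [1/5, 3/5), width = 3/5 - 1/5 = 2/5
  'c': [1/5 + 2/5*0/1, 1/5 + 2/5*1/5) = [1/5, 7/25) <- contains code 129/625
  'f': [1/5 + 2/5*1/5, 1/5 + 2/5*3/5) = [7/25, 11/25)
  'e': [1/5 + 2/5*3/5, 1/5 + 2/5*1/1) = [11/25, 3/5)
  emit 'c', narrow to [1/5, 7/25)
Step 3: interval [1/5, 7/25), width = 7/25 - 1/5 = 2/25
  'c': [1/5 + 2/25*0/1, 1/5 + 2/25*1/5) = [1/5, 27/125) <- contains code 129/625
  'f': [1/5 + 2/25*1/5, 1/5 + 2/25*3/5) = [27/125, 31/125)
  'e': [1/5 + 2/25*3/5, 1/5 + 2/25*1/1) = [31/125, 7/25)
  emit 'c', narrow to [1/5, 27/125)
Step 4: interval [1/5, 27/125), width = 27/125 - 1/5 = 2/125
  'c': [1/5 + 2/125*0/1, 1/5 + 2/125*1/5) = [1/5, 127/625)
  'f': [1/5 + 2/125*1/5, 1/5 + 2/125*3/5) = [127/625, 131/625) <- contains code 129/625
  'e': [1/5 + 2/125*3/5, 1/5 + 2/125*1/1) = [131/625, 27/125)
  emit 'f', narrow to [127/625, 131/625)

Answer: 127/625 131/625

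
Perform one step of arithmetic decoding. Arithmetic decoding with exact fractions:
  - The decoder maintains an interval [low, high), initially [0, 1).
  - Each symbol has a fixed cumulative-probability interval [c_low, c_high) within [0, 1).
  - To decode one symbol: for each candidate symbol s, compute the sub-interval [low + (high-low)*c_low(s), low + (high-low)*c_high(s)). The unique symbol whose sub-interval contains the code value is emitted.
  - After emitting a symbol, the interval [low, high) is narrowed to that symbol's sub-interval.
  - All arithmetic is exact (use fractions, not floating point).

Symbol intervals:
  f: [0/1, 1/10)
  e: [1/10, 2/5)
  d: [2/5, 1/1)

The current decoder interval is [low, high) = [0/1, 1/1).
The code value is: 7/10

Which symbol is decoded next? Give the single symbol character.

Interval width = high − low = 1/1 − 0/1 = 1/1
Scaled code = (code − low) / width = (7/10 − 0/1) / 1/1 = 7/10
  f: [0/1, 1/10) 
  e: [1/10, 2/5) 
  d: [2/5, 1/1) ← scaled code falls here ✓

Answer: d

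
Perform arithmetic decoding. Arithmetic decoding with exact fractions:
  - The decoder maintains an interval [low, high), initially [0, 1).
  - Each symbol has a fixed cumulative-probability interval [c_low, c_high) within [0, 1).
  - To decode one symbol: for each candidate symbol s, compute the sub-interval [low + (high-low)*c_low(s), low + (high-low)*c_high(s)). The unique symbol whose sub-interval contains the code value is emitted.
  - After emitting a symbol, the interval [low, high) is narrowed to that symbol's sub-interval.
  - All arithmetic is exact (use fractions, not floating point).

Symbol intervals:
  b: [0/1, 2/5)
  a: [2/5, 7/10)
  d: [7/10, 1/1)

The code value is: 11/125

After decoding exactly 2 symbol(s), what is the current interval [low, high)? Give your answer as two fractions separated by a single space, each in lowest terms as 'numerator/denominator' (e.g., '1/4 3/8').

Step 1: interval [0/1, 1/1), width = 1/1 - 0/1 = 1/1
  'b': [0/1 + 1/1*0/1, 0/1 + 1/1*2/5) = [0/1, 2/5) <- contains code 11/125
  'a': [0/1 + 1/1*2/5, 0/1 + 1/1*7/10) = [2/5, 7/10)
  'd': [0/1 + 1/1*7/10, 0/1 + 1/1*1/1) = [7/10, 1/1)
  emit 'b', narrow to [0/1, 2/5)
Step 2: interval [0/1, 2/5), width = 2/5 - 0/1 = 2/5
  'b': [0/1 + 2/5*0/1, 0/1 + 2/5*2/5) = [0/1, 4/25) <- contains code 11/125
  'a': [0/1 + 2/5*2/5, 0/1 + 2/5*7/10) = [4/25, 7/25)
  'd': [0/1 + 2/5*7/10, 0/1 + 2/5*1/1) = [7/25, 2/5)
  emit 'b', narrow to [0/1, 4/25)

Answer: 0/1 4/25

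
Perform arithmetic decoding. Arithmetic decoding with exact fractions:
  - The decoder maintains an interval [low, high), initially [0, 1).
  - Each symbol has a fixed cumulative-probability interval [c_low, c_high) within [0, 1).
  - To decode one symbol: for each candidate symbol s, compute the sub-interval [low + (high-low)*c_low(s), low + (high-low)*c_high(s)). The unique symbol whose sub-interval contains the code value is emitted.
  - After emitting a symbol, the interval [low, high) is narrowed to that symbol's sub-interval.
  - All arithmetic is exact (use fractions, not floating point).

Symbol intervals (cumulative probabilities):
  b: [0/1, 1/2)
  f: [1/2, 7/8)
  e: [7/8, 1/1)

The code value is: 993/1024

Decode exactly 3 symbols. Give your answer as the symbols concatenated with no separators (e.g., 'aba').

Answer: eff

Derivation:
Step 1: interval [0/1, 1/1), width = 1/1 - 0/1 = 1/1
  'b': [0/1 + 1/1*0/1, 0/1 + 1/1*1/2) = [0/1, 1/2)
  'f': [0/1 + 1/1*1/2, 0/1 + 1/1*7/8) = [1/2, 7/8)
  'e': [0/1 + 1/1*7/8, 0/1 + 1/1*1/1) = [7/8, 1/1) <- contains code 993/1024
  emit 'e', narrow to [7/8, 1/1)
Step 2: interval [7/8, 1/1), width = 1/1 - 7/8 = 1/8
  'b': [7/8 + 1/8*0/1, 7/8 + 1/8*1/2) = [7/8, 15/16)
  'f': [7/8 + 1/8*1/2, 7/8 + 1/8*7/8) = [15/16, 63/64) <- contains code 993/1024
  'e': [7/8 + 1/8*7/8, 7/8 + 1/8*1/1) = [63/64, 1/1)
  emit 'f', narrow to [15/16, 63/64)
Step 3: interval [15/16, 63/64), width = 63/64 - 15/16 = 3/64
  'b': [15/16 + 3/64*0/1, 15/16 + 3/64*1/2) = [15/16, 123/128)
  'f': [15/16 + 3/64*1/2, 15/16 + 3/64*7/8) = [123/128, 501/512) <- contains code 993/1024
  'e': [15/16 + 3/64*7/8, 15/16 + 3/64*1/1) = [501/512, 63/64)
  emit 'f', narrow to [123/128, 501/512)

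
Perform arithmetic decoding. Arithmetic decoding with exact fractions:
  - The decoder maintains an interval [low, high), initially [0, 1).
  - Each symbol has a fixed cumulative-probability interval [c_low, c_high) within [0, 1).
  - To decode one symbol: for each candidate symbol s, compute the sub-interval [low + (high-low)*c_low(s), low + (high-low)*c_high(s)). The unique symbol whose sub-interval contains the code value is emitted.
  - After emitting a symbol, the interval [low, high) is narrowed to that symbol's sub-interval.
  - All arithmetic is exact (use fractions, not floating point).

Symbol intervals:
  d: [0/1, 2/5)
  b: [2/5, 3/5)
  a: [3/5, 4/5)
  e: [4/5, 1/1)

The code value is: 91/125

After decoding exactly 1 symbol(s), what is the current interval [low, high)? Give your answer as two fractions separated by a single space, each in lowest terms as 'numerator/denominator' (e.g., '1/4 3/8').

Step 1: interval [0/1, 1/1), width = 1/1 - 0/1 = 1/1
  'd': [0/1 + 1/1*0/1, 0/1 + 1/1*2/5) = [0/1, 2/5)
  'b': [0/1 + 1/1*2/5, 0/1 + 1/1*3/5) = [2/5, 3/5)
  'a': [0/1 + 1/1*3/5, 0/1 + 1/1*4/5) = [3/5, 4/5) <- contains code 91/125
  'e': [0/1 + 1/1*4/5, 0/1 + 1/1*1/1) = [4/5, 1/1)
  emit 'a', narrow to [3/5, 4/5)

Answer: 3/5 4/5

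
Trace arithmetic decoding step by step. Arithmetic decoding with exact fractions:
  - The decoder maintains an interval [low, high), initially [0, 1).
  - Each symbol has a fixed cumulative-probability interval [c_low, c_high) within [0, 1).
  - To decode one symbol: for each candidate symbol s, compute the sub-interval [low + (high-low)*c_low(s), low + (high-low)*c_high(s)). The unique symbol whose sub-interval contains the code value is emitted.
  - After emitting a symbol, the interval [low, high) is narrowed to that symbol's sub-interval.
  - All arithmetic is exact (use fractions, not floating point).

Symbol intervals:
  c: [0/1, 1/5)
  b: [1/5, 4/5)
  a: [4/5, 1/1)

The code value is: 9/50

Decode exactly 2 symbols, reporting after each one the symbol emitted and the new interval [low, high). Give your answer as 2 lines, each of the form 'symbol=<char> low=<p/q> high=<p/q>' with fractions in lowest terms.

Step 1: interval [0/1, 1/1), width = 1/1 - 0/1 = 1/1
  'c': [0/1 + 1/1*0/1, 0/1 + 1/1*1/5) = [0/1, 1/5) <- contains code 9/50
  'b': [0/1 + 1/1*1/5, 0/1 + 1/1*4/5) = [1/5, 4/5)
  'a': [0/1 + 1/1*4/5, 0/1 + 1/1*1/1) = [4/5, 1/1)
  emit 'c', narrow to [0/1, 1/5)
Step 2: interval [0/1, 1/5), width = 1/5 - 0/1 = 1/5
  'c': [0/1 + 1/5*0/1, 0/1 + 1/5*1/5) = [0/1, 1/25)
  'b': [0/1 + 1/5*1/5, 0/1 + 1/5*4/5) = [1/25, 4/25)
  'a': [0/1 + 1/5*4/5, 0/1 + 1/5*1/1) = [4/25, 1/5) <- contains code 9/50
  emit 'a', narrow to [4/25, 1/5)

Answer: symbol=c low=0/1 high=1/5
symbol=a low=4/25 high=1/5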